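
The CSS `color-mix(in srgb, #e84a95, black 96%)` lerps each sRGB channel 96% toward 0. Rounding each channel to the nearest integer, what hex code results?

#090306

#e84a95 is rgb(232, 74, 149).
A 96% shade moves each channel 96% toward 0:
  R: 232 − 222.72 = 9.28 → 9
  G: 74 − 71.04 = 2.96 → 3
  B: 149 − 143.04 = 5.96 → 6
rgb(9, 3, 6) = #090306.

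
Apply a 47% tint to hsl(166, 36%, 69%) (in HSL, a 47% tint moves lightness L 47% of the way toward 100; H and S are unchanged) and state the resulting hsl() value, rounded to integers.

hsl(166, 36%, 84%)

L moves 47% from 69 toward 100: 69 + 14.57 = 83.57 → 84.
H and S are unchanged.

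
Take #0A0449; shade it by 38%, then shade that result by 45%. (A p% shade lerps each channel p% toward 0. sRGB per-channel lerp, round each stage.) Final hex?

#030119

#0A0449 is rgb(10, 4, 73).
Per channel, c → c + 0.38(0 − c):
  R: 10 + 0.38×(0−10) = 10 − 3.8 = 6.2 → 6
  G: 4 + 0.38×(0−4) = 4 − 1.52 = 2.48 → 2
  B: 73 − 27.74 = 45.26 → 45
After the shade: rgb(6, 2, 45) = #06022D.
A 45% shade moves each channel 45% toward 0:
  R: 6 − 2.7 = 3.3 → 3
  G: 2 + 0.45×(0−2) = 2 − 0.9 = 1.1 → 1
  B: 45 + 0.45×(0−45) = 45 − 20.25 = 24.75 → 25
rgb(3, 1, 25) = #030119.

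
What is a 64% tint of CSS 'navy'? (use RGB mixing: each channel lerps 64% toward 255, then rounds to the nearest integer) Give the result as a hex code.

CSS navy is rgb(0, 0, 128).
A 64% tint moves each channel 64% toward 255:
  R: 0 + 163.2 = 163.2 → 163
  G: 0 + 0.64×(255−0) = 0 + 163.2 = 163.2 → 163
  B: 128 + 81.28 = 209.28 → 209
rgb(163, 163, 209) = #A3A3D1.

#A3A3D1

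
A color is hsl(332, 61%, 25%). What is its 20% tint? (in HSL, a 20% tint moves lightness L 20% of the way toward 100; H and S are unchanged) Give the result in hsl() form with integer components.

hsl(332, 61%, 40%)

L moves 20% from 25 toward 100: 25 + 15 = 40 → 40.
H and S are unchanged.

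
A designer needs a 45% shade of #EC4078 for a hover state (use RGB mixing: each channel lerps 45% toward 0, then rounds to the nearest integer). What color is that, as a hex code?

#822342

#EC4078 is rgb(236, 64, 120).
A 45% shade moves each channel 45% toward 0:
  R: 236 + 0.45×(0−236) = 236 − 106.2 = 129.8 → 130
  G: 64 − 28.8 = 35.2 → 35
  B: 120 + 0.45×(0−120) = 120 − 54 = 66 → 66
rgb(130, 35, 66) = #822342.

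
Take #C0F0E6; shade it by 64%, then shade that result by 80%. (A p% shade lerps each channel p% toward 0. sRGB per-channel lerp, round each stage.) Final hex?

#0E1111

#C0F0E6 is rgb(192, 240, 230).
Per channel, c → c + 0.64(0 − c):
  R: 192 + 0.64×(0−192) = 192 − 122.88 = 69.12 → 69
  G: 240 − 153.6 = 86.4 → 86
  B: 230 + 0.64×(0−230) = 230 − 147.2 = 82.8 → 83
After the shade: rgb(69, 86, 83) = #455653.
Lerp each channel 80% toward 0:
  R: 69 − 55.2 = 13.8 → 14
  G: 86 + 0.8×(0−86) = 86 − 68.8 = 17.2 → 17
  B: 83 − 66.4 = 16.6 → 17
rgb(14, 17, 17) = #0E1111.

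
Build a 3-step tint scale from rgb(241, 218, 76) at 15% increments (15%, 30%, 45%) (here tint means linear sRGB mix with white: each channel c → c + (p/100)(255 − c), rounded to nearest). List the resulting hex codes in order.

15%: (241 + 2.1 = 243.1→243, 218 + 5.55 = 223.55→224, 76 + 26.85 = 102.85→103) → #F3E067
30%: (241 + 4.2 = 245.2→245, 218 + 11.1 = 229.1→229, 76 + 53.7 = 129.7→130) → #F5E582
45%: (241 + 6.3 = 247.3→247, 218 + 16.65 = 234.65→235, 76 + 80.55 = 156.55→157) → #F7EB9D

#F3E067, #F5E582, #F7EB9D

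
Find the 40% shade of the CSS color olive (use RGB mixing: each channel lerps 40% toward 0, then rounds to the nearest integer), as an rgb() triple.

rgb(77, 77, 0)

CSS olive is rgb(128, 128, 0).
Per channel, c → c + 0.4(0 − c):
  R: 128 − 51.2 = 76.8 → 77
  G: 128 + 0.4×(0−128) = 128 − 51.2 = 76.8 → 77
  B: 0 + 0 = 0 → 0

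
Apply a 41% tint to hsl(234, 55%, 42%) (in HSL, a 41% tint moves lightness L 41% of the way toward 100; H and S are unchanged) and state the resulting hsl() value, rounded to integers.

hsl(234, 55%, 66%)

L moves 41% from 42 toward 100: 42 + 23.78 = 65.78 → 66.
H and S are unchanged.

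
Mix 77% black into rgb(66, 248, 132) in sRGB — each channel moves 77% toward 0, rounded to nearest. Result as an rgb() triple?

rgb(15, 57, 30)

Lerp each channel 77% toward 0:
  R: 66 + 0.77×(0−66) = 66 − 50.82 = 15.18 → 15
  G: 248 + 0.77×(0−248) = 248 − 190.96 = 57.04 → 57
  B: 132 + 0.77×(0−132) = 132 − 101.64 = 30.36 → 30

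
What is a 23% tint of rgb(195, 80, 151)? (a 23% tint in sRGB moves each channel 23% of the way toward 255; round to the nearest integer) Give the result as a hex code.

#D178AF

A 23% tint moves each channel 23% toward 255:
  R: 195 + 0.23×(255−195) = 195 + 13.8 = 208.8 → 209
  G: 80 + 0.23×(255−80) = 80 + 40.25 = 120.25 → 120
  B: 151 + 0.23×(255−151) = 151 + 23.92 = 174.92 → 175
rgb(209, 120, 175) = #D178AF.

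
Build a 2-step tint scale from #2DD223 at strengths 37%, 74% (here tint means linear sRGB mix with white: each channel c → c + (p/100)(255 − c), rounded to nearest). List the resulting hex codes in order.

#7BE374, #C8F3C6

#2DD223 is rgb(45, 210, 35).
37%: (45 + 77.7 = 122.7→123, 210 + 16.65 = 226.65→227, 35 + 81.4 = 116.4→116) → #7BE374
74%: (45 + 155.4 = 200.4→200, 210 + 33.3 = 243.3→243, 35 + 162.8 = 197.8→198) → #C8F3C6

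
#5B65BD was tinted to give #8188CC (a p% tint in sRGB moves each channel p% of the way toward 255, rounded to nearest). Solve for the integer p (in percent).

23%

#5B65BD is rgb(91, 101, 189); #8188CC is rgb(129, 136, 204).
On the R channel (widest range): 129 ≈ 91 + (p/100)(255 − 91), so p ≈ 100×(129 − 91)/(255 − 91) = 3800/164 = 23.17.
p = 23 reproduces all three channels after rounding.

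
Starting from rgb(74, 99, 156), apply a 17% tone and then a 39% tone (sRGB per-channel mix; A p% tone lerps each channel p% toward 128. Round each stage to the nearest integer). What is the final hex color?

#65718e

Per channel, c → c + 0.17(128 − c):
  R: 74 + 9.18 = 83.18 → 83
  G: 99 + 0.17×(128−99) = 99 + 4.93 = 103.93 → 104
  B: 156 − 4.76 = 151.24 → 151
After the tone: rgb(83, 104, 151) = #536897.
Lerp each channel 39% toward 128:
  R: 83 + 0.39×(128−83) = 83 + 17.55 = 100.55 → 101
  G: 104 + 9.36 = 113.36 → 113
  B: 151 + 0.39×(128−151) = 151 − 8.97 = 142.03 → 142
rgb(101, 113, 142) = #65718e.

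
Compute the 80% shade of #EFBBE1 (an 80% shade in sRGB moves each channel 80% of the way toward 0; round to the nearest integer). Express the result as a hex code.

#EFBBE1 is rgb(239, 187, 225).
An 80% shade moves each channel 80% toward 0:
  R: 239 + 0.8×(0−239) = 239 − 191.2 = 47.8 → 48
  G: 187 + 0.8×(0−187) = 187 − 149.6 = 37.4 → 37
  B: 225 + 0.8×(0−225) = 225 − 180 = 45 → 45
rgb(48, 37, 45) = #30252D.

#30252D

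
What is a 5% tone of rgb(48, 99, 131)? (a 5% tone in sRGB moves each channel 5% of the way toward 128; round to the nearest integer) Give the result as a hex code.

Per channel, c → c + 0.05(128 − c):
  R: 48 + 0.05×(128−48) = 48 + 4 = 52 → 52
  G: 99 + 0.05×(128−99) = 99 + 1.45 = 100.45 → 100
  B: 131 − 0.15 = 130.85 → 131
rgb(52, 100, 131) = #346483.

#346483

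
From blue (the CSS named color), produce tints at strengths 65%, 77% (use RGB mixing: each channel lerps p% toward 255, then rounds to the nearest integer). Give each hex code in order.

CSS blue is rgb(0, 0, 255).
65%: (0 + 165.75 = 165.75→166, 0 + 165.75 = 165.75→166, 255→255) → #A6A6FF
77%: (0 + 196.35 = 196.35→196, 0 + 196.35 = 196.35→196, 255→255) → #C4C4FF

#A6A6FF, #C4C4FF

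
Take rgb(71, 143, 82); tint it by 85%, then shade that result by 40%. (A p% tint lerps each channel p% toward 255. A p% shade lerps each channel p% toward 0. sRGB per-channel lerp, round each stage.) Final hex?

Lerp each channel 85% toward 255:
  R: 71 + 156.4 = 227.4 → 227
  G: 143 + 95.2 = 238.2 → 238
  B: 82 + 147.05 = 229.05 → 229
After the tint: rgb(227, 238, 229) = #e3eee5.
Lerp each channel 40% toward 0:
  R: 227 + 0.4×(0−227) = 227 − 90.8 = 136.2 → 136
  G: 238 + 0.4×(0−238) = 238 − 95.2 = 142.8 → 143
  B: 229 − 91.6 = 137.4 → 137
rgb(136, 143, 137) = #888f89.

#888f89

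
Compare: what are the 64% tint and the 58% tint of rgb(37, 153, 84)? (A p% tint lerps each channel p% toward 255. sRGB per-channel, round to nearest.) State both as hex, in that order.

#B1DAC1, #A3D4B7

64% tint:
  R: 37 + 139.52 = 176.52 → 177
  G: 153 + 65.28 = 218.28 → 218
  B: 84 + 109.44 = 193.44 → 193
  → #B1DAC1
58% tint:
  R: 37 + 126.44 = 163.44 → 163
  G: 153 + 59.16 = 212.16 → 212
  B: 84 + 0.58×(255−84) = 84 + 99.18 = 183.18 → 183
  → #A3D4B7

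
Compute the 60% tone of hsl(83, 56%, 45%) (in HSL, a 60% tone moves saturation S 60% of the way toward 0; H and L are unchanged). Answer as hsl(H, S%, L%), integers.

hsl(83, 22%, 45%)

S moves 60% from 56 toward 0: 56 − 33.6 = 22.4 → 22.
H and L are unchanged.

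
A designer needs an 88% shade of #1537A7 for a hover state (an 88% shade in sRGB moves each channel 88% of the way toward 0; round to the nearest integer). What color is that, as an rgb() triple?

#1537A7 is rgb(21, 55, 167).
Per channel, c → c + 0.88(0 − c):
  R: 21 − 18.48 = 2.52 → 3
  G: 55 + 0.88×(0−55) = 55 − 48.4 = 6.6 → 7
  B: 167 + 0.88×(0−167) = 167 − 146.96 = 20.04 → 20

rgb(3, 7, 20)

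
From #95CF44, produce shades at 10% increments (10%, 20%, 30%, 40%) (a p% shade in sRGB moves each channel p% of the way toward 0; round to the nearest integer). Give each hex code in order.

#95CF44 is rgb(149, 207, 68).
10%: (149 − 14.9 = 134.1→134, 207 − 20.7 = 186.3→186, 68 − 6.8 = 61.2→61) → #86BA3D
20%: (149 − 29.8 = 119.2→119, 207 − 41.4 = 165.6→166, 68 − 13.6 = 54.4→54) → #77A636
30%: (149 − 44.7 = 104.3→104, 207 − 62.1 = 144.9→145, 68 − 20.4 = 47.6→48) → #689130
40%: (149 − 59.6 = 89.4→89, 207 − 82.8 = 124.2→124, 68 − 27.2 = 40.8→41) → #597C29

#86BA3D, #77A636, #689130, #597C29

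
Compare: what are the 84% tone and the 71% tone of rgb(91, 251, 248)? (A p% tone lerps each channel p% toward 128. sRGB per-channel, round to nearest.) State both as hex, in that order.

#7a9493, #75a4a3

84% tone:
  R: 91 + 31.08 = 122.08 → 122
  G: 251 + 0.84×(128−251) = 251 − 103.32 = 147.68 → 148
  B: 248 + 0.84×(128−248) = 248 − 100.8 = 147.2 → 147
  → #7a9493
71% tone:
  R: 91 + 0.71×(128−91) = 91 + 26.27 = 117.27 → 117
  G: 251 − 87.33 = 163.67 → 164
  B: 248 + 0.71×(128−248) = 248 − 85.2 = 162.8 → 163
  → #75a4a3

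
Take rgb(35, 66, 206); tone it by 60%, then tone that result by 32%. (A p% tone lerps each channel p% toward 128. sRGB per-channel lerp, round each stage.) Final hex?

#676f95

Lerp each channel 60% toward 128:
  R: 35 + 55.8 = 90.8 → 91
  G: 66 + 37.2 = 103.2 → 103
  B: 206 − 46.8 = 159.2 → 159
After the tone: rgb(91, 103, 159) = #5b679f.
Per channel, c → c + 0.32(128 − c):
  R: 91 + 0.32×(128−91) = 91 + 11.84 = 102.84 → 103
  G: 103 + 8 = 111 → 111
  B: 159 + 0.32×(128−159) = 159 − 9.92 = 149.08 → 149
rgb(103, 111, 149) = #676f95.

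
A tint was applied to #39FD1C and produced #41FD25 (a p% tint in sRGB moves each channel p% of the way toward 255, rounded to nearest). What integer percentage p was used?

#39FD1C is rgb(57, 253, 28); #41FD25 is rgb(65, 253, 37).
On the B channel (widest range): 37 ≈ 28 + (p/100)(255 − 28), so p ≈ 100×(37 − 28)/(255 − 28) = 900/227 = 3.96.
p = 4 reproduces all three channels after rounding.

4%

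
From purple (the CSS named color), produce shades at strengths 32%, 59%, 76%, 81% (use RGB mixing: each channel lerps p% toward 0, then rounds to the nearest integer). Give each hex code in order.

CSS purple is rgb(128, 0, 128).
32%: (128 − 40.96 = 87.04→87, 0→0, 128 − 40.96 = 87.04→87) → #570057
59%: (128 − 75.52 = 52.48→52, 0→0, 128 − 75.52 = 52.48→52) → #340034
76%: (128 − 97.28 = 30.72→31, 0→0, 128 − 97.28 = 30.72→31) → #1f001f
81%: (128 − 103.68 = 24.32→24, 0→0, 128 − 103.68 = 24.32→24) → #180018

#570057, #340034, #1f001f, #180018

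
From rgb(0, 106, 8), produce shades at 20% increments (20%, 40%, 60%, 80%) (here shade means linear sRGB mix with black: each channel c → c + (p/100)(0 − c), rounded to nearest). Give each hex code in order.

20%: (0→0, 106 − 21.2 = 84.8→85, 8 − 1.6 = 6.4→6) → #005506
40%: (0→0, 106 − 42.4 = 63.6→64, 8 − 3.2 = 4.8→5) → #004005
60%: (0→0, 106 − 63.6 = 42.4→42, 8 − 4.8 = 3.2→3) → #002a03
80%: (0→0, 106 − 84.8 = 21.2→21, 8 − 6.4 = 1.6→2) → #001502

#005506, #004005, #002a03, #001502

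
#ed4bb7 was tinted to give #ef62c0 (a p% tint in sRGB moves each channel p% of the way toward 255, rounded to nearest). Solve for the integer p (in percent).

13%

#ed4bb7 is rgb(237, 75, 183); #ef62c0 is rgb(239, 98, 192).
On the G channel (widest range): 98 ≈ 75 + (p/100)(255 − 75), so p ≈ 100×(98 − 75)/(255 − 75) = 2300/180 = 12.78.
p = 13 reproduces all three channels after rounding.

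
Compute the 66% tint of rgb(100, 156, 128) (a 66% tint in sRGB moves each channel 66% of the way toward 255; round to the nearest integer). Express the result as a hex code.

A 66% tint moves each channel 66% toward 255:
  R: 100 + 102.3 = 202.3 → 202
  G: 156 + 0.66×(255−156) = 156 + 65.34 = 221.34 → 221
  B: 128 + 0.66×(255−128) = 128 + 83.82 = 211.82 → 212
rgb(202, 221, 212) = #CADDD4.

#CADDD4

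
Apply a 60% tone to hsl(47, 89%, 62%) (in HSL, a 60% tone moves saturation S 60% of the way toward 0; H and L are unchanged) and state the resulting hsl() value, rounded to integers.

hsl(47, 36%, 62%)

S moves 60% from 89 toward 0: 89 − 53.4 = 35.6 → 36.
H and L are unchanged.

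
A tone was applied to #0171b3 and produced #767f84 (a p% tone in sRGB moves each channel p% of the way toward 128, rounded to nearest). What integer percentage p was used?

92%

#0171b3 is rgb(1, 113, 179); #767f84 is rgb(118, 127, 132).
On the R channel (widest range): 118 ≈ 1 + (p/100)(128 − 1), so p ≈ 100×(118 − 1)/(128 − 1) = 11700/127 = 92.13.
p = 92 reproduces all three channels after rounding.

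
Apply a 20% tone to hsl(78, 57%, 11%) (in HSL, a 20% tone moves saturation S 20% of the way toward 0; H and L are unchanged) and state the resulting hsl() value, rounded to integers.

S moves 20% from 57 toward 0: 57 − 11.4 = 45.6 → 46.
H and L are unchanged.

hsl(78, 46%, 11%)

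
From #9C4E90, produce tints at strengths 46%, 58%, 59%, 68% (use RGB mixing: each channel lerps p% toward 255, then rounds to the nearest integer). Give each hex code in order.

#9C4E90 is rgb(156, 78, 144).
46%: (156 + 45.54 = 201.54→202, 78 + 81.42 = 159.42→159, 144 + 51.06 = 195.06→195) → #CA9FC3
58%: (156 + 57.42 = 213.42→213, 78 + 102.66 = 180.66→181, 144 + 64.38 = 208.38→208) → #D5B5D0
59%: (156 + 58.41 = 214.41→214, 78 + 104.43 = 182.43→182, 144 + 65.49 = 209.49→209) → #D6B6D1
68%: (156 + 67.32 = 223.32→223, 78 + 120.36 = 198.36→198, 144 + 75.48 = 219.48→219) → #DFC6DB

#CA9FC3, #D5B5D0, #D6B6D1, #DFC6DB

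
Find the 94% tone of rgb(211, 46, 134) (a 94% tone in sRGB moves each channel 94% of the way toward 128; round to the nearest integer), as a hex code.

#857b80

Per channel, c → c + 0.94(128 − c):
  R: 211 − 78.02 = 132.98 → 133
  G: 46 + 0.94×(128−46) = 46 + 77.08 = 123.08 → 123
  B: 134 − 5.64 = 128.36 → 128
rgb(133, 123, 128) = #857b80.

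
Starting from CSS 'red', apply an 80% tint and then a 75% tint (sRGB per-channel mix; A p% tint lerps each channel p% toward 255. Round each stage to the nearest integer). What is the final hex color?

#FFF2F2

CSS red is rgb(255, 0, 0).
Per channel, c → c + 0.8(255 − c):
  R: 255 + 0 = 255 → 255
  G: 0 + 204 = 204 → 204
  B: 0 + 0.8×(255−0) = 0 + 204 = 204 → 204
After the tint: rgb(255, 204, 204) = #FFCCCC.
Lerp each channel 75% toward 255:
  R: 255 + 0.75×(255−255) = 255 + 0 = 255 → 255
  G: 204 + 0.75×(255−204) = 204 + 38.25 = 242.25 → 242
  B: 204 + 38.25 = 242.25 → 242
rgb(255, 242, 242) = #FFF2F2.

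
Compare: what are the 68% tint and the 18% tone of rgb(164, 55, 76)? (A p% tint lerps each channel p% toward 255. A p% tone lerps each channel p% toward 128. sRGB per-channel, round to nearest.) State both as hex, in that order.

#E2BFC6, #9E4455

68% tint:
  R: 164 + 0.68×(255−164) = 164 + 61.88 = 225.88 → 226
  G: 55 + 0.68×(255−55) = 55 + 136 = 191 → 191
  B: 76 + 121.72 = 197.72 → 198
  → #E2BFC6
18% tone:
  R: 164 − 6.48 = 157.52 → 158
  G: 55 + 13.14 = 68.14 → 68
  B: 76 + 0.18×(128−76) = 76 + 9.36 = 85.36 → 85
  → #9E4455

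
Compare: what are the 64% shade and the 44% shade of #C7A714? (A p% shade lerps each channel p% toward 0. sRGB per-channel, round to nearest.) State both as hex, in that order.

#483C07, #6F5E0B

#C7A714 is rgb(199, 167, 20).
64% shade:
  R: 199 + 0.64×(0−199) = 199 − 127.36 = 71.64 → 72
  G: 167 + 0.64×(0−167) = 167 − 106.88 = 60.12 → 60
  B: 20 + 0.64×(0−20) = 20 − 12.8 = 7.2 → 7
  → #483C07
44% shade:
  R: 199 + 0.44×(0−199) = 199 − 87.56 = 111.44 → 111
  G: 167 − 73.48 = 93.52 → 94
  B: 20 − 8.8 = 11.2 → 11
  → #6F5E0B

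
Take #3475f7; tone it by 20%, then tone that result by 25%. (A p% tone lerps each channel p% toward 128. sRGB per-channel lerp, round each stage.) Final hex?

#5279c7

#3475f7 is rgb(52, 117, 247).
A 20% tone moves each channel 20% toward 128:
  R: 52 + 15.2 = 67.2 → 67
  G: 117 + 2.2 = 119.2 → 119
  B: 247 − 23.8 = 223.2 → 223
After the tone: rgb(67, 119, 223) = #4377df.
Per channel, c → c + 0.25(128 − c):
  R: 67 + 0.25×(128−67) = 67 + 15.25 = 82.25 → 82
  G: 119 + 2.25 = 121.25 → 121
  B: 223 + 0.25×(128−223) = 223 − 23.75 = 199.25 → 199
rgb(82, 121, 199) = #5279c7.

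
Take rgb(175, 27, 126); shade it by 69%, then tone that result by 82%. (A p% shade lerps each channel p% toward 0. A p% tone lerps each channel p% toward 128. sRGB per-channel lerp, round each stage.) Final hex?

Lerp each channel 69% toward 0:
  R: 175 + 0.69×(0−175) = 175 − 120.75 = 54.25 → 54
  G: 27 − 18.63 = 8.37 → 8
  B: 126 − 86.94 = 39.06 → 39
After the shade: rgb(54, 8, 39) = #360827.
Per channel, c → c + 0.82(128 − c):
  R: 54 + 0.82×(128−54) = 54 + 60.68 = 114.68 → 115
  G: 8 + 0.82×(128−8) = 8 + 98.4 = 106.4 → 106
  B: 39 + 72.98 = 111.98 → 112
rgb(115, 106, 112) = #736a70.

#736a70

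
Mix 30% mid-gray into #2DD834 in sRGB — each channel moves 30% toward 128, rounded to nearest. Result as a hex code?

#46BE4B

#2DD834 is rgb(45, 216, 52).
Per channel, c → c + 0.3(128 − c):
  R: 45 + 0.3×(128−45) = 45 + 24.9 = 69.9 → 70
  G: 216 + 0.3×(128−216) = 216 − 26.4 = 189.6 → 190
  B: 52 + 22.8 = 74.8 → 75
rgb(70, 190, 75) = #46BE4B.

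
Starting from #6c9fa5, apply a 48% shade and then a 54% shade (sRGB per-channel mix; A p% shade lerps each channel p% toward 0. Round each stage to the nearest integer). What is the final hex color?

#6c9fa5 is rgb(108, 159, 165).
Lerp each channel 48% toward 0:
  R: 108 + 0.48×(0−108) = 108 − 51.84 = 56.16 → 56
  G: 159 − 76.32 = 82.68 → 83
  B: 165 − 79.2 = 85.8 → 86
After the shade: rgb(56, 83, 86) = #385356.
Per channel, c → c + 0.54(0 − c):
  R: 56 + 0.54×(0−56) = 56 − 30.24 = 25.76 → 26
  G: 83 − 44.82 = 38.18 → 38
  B: 86 + 0.54×(0−86) = 86 − 46.44 = 39.56 → 40
rgb(26, 38, 40) = #1a2628.

#1a2628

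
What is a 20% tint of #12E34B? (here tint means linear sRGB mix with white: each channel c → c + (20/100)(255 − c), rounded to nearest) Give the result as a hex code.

#12E34B is rgb(18, 227, 75).
A 20% tint moves each channel 20% toward 255:
  R: 18 + 0.2×(255−18) = 18 + 47.4 = 65.4 → 65
  G: 227 + 5.6 = 232.6 → 233
  B: 75 + 36 = 111 → 111
rgb(65, 233, 111) = #41E96F.

#41E96F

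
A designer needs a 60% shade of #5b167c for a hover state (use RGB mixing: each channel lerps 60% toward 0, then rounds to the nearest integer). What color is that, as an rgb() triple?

#5b167c is rgb(91, 22, 124).
A 60% shade moves each channel 60% toward 0:
  R: 91 + 0.6×(0−91) = 91 − 54.6 = 36.4 → 36
  G: 22 − 13.2 = 8.8 → 9
  B: 124 − 74.4 = 49.6 → 50

rgb(36, 9, 50)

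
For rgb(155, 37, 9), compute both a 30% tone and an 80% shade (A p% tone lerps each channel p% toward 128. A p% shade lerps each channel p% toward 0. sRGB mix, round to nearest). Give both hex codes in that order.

#93402D, #1F0702

30% tone:
  R: 155 − 8.1 = 146.9 → 147
  G: 37 + 27.3 = 64.3 → 64
  B: 9 + 0.3×(128−9) = 9 + 35.7 = 44.7 → 45
  → #93402D
80% shade:
  R: 155 + 0.8×(0−155) = 155 − 124 = 31 → 31
  G: 37 − 29.6 = 7.4 → 7
  B: 9 + 0.8×(0−9) = 9 − 7.2 = 1.8 → 2
  → #1F0702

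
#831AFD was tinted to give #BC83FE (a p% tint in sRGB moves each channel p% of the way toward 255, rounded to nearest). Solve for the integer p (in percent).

46%

#831AFD is rgb(131, 26, 253); #BC83FE is rgb(188, 131, 254).
On the G channel (widest range): 131 ≈ 26 + (p/100)(255 − 26), so p ≈ 100×(131 − 26)/(255 − 26) = 10500/229 = 45.85.
p = 46 reproduces all three channels after rounding.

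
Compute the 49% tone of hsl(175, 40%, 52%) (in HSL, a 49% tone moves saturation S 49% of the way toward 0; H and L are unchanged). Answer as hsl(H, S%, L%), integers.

hsl(175, 20%, 52%)

S moves 49% from 40 toward 0: 40 − 19.6 = 20.4 → 20.
H and L are unchanged.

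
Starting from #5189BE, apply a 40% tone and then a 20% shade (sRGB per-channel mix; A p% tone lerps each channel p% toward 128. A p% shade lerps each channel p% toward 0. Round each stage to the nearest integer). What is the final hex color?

#5189BE is rgb(81, 137, 190).
Per channel, c → c + 0.4(128 − c):
  R: 81 + 18.8 = 99.8 → 100
  G: 137 + 0.4×(128−137) = 137 − 3.6 = 133.4 → 133
  B: 190 + 0.4×(128−190) = 190 − 24.8 = 165.2 → 165
After the tone: rgb(100, 133, 165) = #6485A5.
Per channel, c → c + 0.2(0 − c):
  R: 100 − 20 = 80 → 80
  G: 133 + 0.2×(0−133) = 133 − 26.6 = 106.4 → 106
  B: 165 − 33 = 132 → 132
rgb(80, 106, 132) = #506A84.

#506A84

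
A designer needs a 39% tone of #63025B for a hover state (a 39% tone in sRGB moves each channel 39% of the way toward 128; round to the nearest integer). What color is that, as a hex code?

#63025B is rgb(99, 2, 91).
Per channel, c → c + 0.39(128 − c):
  R: 99 + 11.31 = 110.31 → 110
  G: 2 + 49.14 = 51.14 → 51
  B: 91 + 0.39×(128−91) = 91 + 14.43 = 105.43 → 105
rgb(110, 51, 105) = #6E3369.

#6E3369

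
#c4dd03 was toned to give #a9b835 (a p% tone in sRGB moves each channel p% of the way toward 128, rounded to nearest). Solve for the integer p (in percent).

40%

#c4dd03 is rgb(196, 221, 3); #a9b835 is rgb(169, 184, 53).
On the B channel (widest range): 53 ≈ 3 + (p/100)(128 − 3), so p ≈ 100×(53 − 3)/(128 − 3) = 5000/125 = 40.00.
p = 40 reproduces all three channels after rounding.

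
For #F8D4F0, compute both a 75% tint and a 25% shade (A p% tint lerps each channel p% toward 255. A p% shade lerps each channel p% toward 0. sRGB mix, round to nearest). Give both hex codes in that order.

#FDF4FB, #BA9FB4

#F8D4F0 is rgb(248, 212, 240).
75% tint:
  R: 248 + 5.25 = 253.25 → 253
  G: 212 + 0.75×(255−212) = 212 + 32.25 = 244.25 → 244
  B: 240 + 0.75×(255−240) = 240 + 11.25 = 251.25 → 251
  → #FDF4FB
25% shade:
  R: 248 − 62 = 186 → 186
  G: 212 + 0.25×(0−212) = 212 − 53 = 159 → 159
  B: 240 + 0.25×(0−240) = 240 − 60 = 180 → 180
  → #BA9FB4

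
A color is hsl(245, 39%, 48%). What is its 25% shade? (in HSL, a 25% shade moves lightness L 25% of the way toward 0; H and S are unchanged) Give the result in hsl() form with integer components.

L moves 25% from 48 toward 0: 48 − 12 = 36 → 36.
H and S are unchanged.

hsl(245, 39%, 36%)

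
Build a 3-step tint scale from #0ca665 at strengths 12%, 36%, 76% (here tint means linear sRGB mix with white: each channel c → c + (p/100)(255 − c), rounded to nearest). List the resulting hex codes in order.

#0ca665 is rgb(12, 166, 101).
12%: (12 + 29.16 = 41.16→41, 166 + 10.68 = 176.68→177, 101 + 18.48 = 119.48→119) → #29b177
36%: (12 + 87.48 = 99.48→99, 166 + 32.04 = 198.04→198, 101 + 55.44 = 156.44→156) → #63c69c
76%: (12 + 184.68 = 196.68→197, 166 + 67.64 = 233.64→234, 101 + 117.04 = 218.04→218) → #c5eada

#29b177, #63c69c, #c5eada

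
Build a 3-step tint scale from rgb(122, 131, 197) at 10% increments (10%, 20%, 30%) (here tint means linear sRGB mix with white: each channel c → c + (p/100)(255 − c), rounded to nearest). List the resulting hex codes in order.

10%: (122 + 13.3 = 135.3→135, 131 + 12.4 = 143.4→143, 197 + 5.8 = 202.8→203) → #878FCB
20%: (122 + 26.6 = 148.6→149, 131 + 24.8 = 155.8→156, 197 + 11.6 = 208.6→209) → #959CD1
30%: (122 + 39.9 = 161.9→162, 131 + 37.2 = 168.2→168, 197 + 17.4 = 214.4→214) → #A2A8D6

#878FCB, #959CD1, #A2A8D6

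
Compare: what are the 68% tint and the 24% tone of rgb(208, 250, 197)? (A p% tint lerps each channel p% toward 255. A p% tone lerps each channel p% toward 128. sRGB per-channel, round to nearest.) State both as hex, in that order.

#f0fdec, #bdddb4

68% tint:
  R: 208 + 0.68×(255−208) = 208 + 31.96 = 239.96 → 240
  G: 250 + 3.4 = 253.4 → 253
  B: 197 + 0.68×(255−197) = 197 + 39.44 = 236.44 → 236
  → #f0fdec
24% tone:
  R: 208 + 0.24×(128−208) = 208 − 19.2 = 188.8 → 189
  G: 250 − 29.28 = 220.72 → 221
  B: 197 + 0.24×(128−197) = 197 − 16.56 = 180.44 → 180
  → #bdddb4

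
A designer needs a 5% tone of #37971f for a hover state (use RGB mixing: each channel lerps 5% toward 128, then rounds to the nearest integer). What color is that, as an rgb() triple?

#37971f is rgb(55, 151, 31).
A 5% tone moves each channel 5% toward 128:
  R: 55 + 0.05×(128−55) = 55 + 3.65 = 58.65 → 59
  G: 151 + 0.05×(128−151) = 151 − 1.15 = 149.85 → 150
  B: 31 + 0.05×(128−31) = 31 + 4.85 = 35.85 → 36

rgb(59, 150, 36)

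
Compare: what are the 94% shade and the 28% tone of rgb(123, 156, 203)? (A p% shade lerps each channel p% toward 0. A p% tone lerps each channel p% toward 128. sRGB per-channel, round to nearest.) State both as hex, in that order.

94% shade:
  R: 123 + 0.94×(0−123) = 123 − 115.62 = 7.38 → 7
  G: 156 + 0.94×(0−156) = 156 − 146.64 = 9.36 → 9
  B: 203 − 190.82 = 12.18 → 12
  → #07090C
28% tone:
  R: 123 + 1.4 = 124.4 → 124
  G: 156 + 0.28×(128−156) = 156 − 7.84 = 148.16 → 148
  B: 203 + 0.28×(128−203) = 203 − 21 = 182 → 182
  → #7C94B6

#07090C, #7C94B6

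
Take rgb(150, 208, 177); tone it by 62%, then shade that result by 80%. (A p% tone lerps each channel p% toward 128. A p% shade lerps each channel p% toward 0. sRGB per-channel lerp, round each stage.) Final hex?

Per channel, c → c + 0.62(128 − c):
  R: 150 − 13.64 = 136.36 → 136
  G: 208 + 0.62×(128−208) = 208 − 49.6 = 158.4 → 158
  B: 177 + 0.62×(128−177) = 177 − 30.38 = 146.62 → 147
After the tone: rgb(136, 158, 147) = #889E93.
Per channel, c → c + 0.8(0 − c):
  R: 136 + 0.8×(0−136) = 136 − 108.8 = 27.2 → 27
  G: 158 + 0.8×(0−158) = 158 − 126.4 = 31.6 → 32
  B: 147 − 117.6 = 29.4 → 29
rgb(27, 32, 29) = #1B201D.

#1B201D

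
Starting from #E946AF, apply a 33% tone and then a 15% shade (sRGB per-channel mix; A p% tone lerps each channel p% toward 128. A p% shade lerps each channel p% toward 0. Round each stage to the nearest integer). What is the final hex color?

#E946AF is rgb(233, 70, 175).
A 33% tone moves each channel 33% toward 128:
  R: 233 + 0.33×(128−233) = 233 − 34.65 = 198.35 → 198
  G: 70 + 0.33×(128−70) = 70 + 19.14 = 89.14 → 89
  B: 175 + 0.33×(128−175) = 175 − 15.51 = 159.49 → 159
After the tone: rgb(198, 89, 159) = #C6599F.
Lerp each channel 15% toward 0:
  R: 198 + 0.15×(0−198) = 198 − 29.7 = 168.3 → 168
  G: 89 − 13.35 = 75.65 → 76
  B: 159 + 0.15×(0−159) = 159 − 23.85 = 135.15 → 135
rgb(168, 76, 135) = #A84C87.

#A84C87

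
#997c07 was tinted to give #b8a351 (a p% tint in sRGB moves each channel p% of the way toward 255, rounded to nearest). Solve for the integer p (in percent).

#997c07 is rgb(153, 124, 7); #b8a351 is rgb(184, 163, 81).
On the B channel (widest range): 81 ≈ 7 + (p/100)(255 − 7), so p ≈ 100×(81 − 7)/(255 − 7) = 7400/248 = 29.84.
p = 30 reproduces all three channels after rounding.

30%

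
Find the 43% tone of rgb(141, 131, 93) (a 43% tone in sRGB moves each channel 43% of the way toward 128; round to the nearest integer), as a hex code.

#87826C

Per channel, c → c + 0.43(128 − c):
  R: 141 + 0.43×(128−141) = 141 − 5.59 = 135.41 → 135
  G: 131 + 0.43×(128−131) = 131 − 1.29 = 129.71 → 130
  B: 93 + 0.43×(128−93) = 93 + 15.05 = 108.05 → 108
rgb(135, 130, 108) = #87826C.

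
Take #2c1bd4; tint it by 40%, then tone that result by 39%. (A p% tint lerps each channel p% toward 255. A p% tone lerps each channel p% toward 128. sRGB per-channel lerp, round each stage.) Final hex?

#807abe

#2c1bd4 is rgb(44, 27, 212).
A 40% tint moves each channel 40% toward 255:
  R: 44 + 0.4×(255−44) = 44 + 84.4 = 128.4 → 128
  G: 27 + 0.4×(255−27) = 27 + 91.2 = 118.2 → 118
  B: 212 + 17.2 = 229.2 → 229
After the tint: rgb(128, 118, 229) = #8076e5.
Per channel, c → c + 0.39(128 − c):
  R: 128 + 0.39×(128−128) = 128 + 0 = 128 → 128
  G: 118 + 3.9 = 121.9 → 122
  B: 229 − 39.39 = 189.61 → 190
rgb(128, 122, 190) = #807abe.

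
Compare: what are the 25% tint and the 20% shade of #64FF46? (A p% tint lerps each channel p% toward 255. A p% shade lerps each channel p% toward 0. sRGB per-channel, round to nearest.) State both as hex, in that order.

#64FF46 is rgb(100, 255, 70).
25% tint:
  R: 100 + 38.75 = 138.75 → 139
  G: 255 + 0 = 255 → 255
  B: 70 + 0.25×(255−70) = 70 + 46.25 = 116.25 → 116
  → #8BFF74
20% shade:
  R: 100 + 0.2×(0−100) = 100 − 20 = 80 → 80
  G: 255 − 51 = 204 → 204
  B: 70 + 0.2×(0−70) = 70 − 14 = 56 → 56
  → #50CC38

#8BFF74, #50CC38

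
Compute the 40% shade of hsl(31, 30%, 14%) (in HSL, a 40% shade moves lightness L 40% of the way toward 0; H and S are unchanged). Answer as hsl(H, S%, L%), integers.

hsl(31, 30%, 8%)

L moves 40% from 14 toward 0: 14 − 5.6 = 8.4 → 8.
H and S are unchanged.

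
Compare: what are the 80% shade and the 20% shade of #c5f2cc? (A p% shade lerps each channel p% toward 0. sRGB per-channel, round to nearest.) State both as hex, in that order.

#273029, #9ec2a3

#c5f2cc is rgb(197, 242, 204).
80% shade:
  R: 197 + 0.8×(0−197) = 197 − 157.6 = 39.4 → 39
  G: 242 + 0.8×(0−242) = 242 − 193.6 = 48.4 → 48
  B: 204 + 0.8×(0−204) = 204 − 163.2 = 40.8 → 41
  → #273029
20% shade:
  R: 197 − 39.4 = 157.6 → 158
  G: 242 − 48.4 = 193.6 → 194
  B: 204 + 0.2×(0−204) = 204 − 40.8 = 163.2 → 163
  → #9ec2a3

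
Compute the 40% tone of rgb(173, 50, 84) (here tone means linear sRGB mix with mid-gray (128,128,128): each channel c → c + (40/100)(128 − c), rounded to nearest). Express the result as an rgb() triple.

A 40% tone moves each channel 40% toward 128:
  R: 173 + 0.4×(128−173) = 173 − 18 = 155 → 155
  G: 50 + 0.4×(128−50) = 50 + 31.2 = 81.2 → 81
  B: 84 + 17.6 = 101.6 → 102

rgb(155, 81, 102)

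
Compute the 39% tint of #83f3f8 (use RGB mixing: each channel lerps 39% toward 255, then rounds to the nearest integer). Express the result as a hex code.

#83f3f8 is rgb(131, 243, 248).
Per channel, c → c + 0.39(255 − c):
  R: 131 + 48.36 = 179.36 → 179
  G: 243 + 4.68 = 247.68 → 248
  B: 248 + 0.39×(255−248) = 248 + 2.73 = 250.73 → 251
rgb(179, 248, 251) = #b3f8fb.

#b3f8fb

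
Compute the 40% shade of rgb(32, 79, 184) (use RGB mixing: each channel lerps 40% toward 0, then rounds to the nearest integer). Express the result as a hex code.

#132f6e

Per channel, c → c + 0.4(0 − c):
  R: 32 + 0.4×(0−32) = 32 − 12.8 = 19.2 → 19
  G: 79 + 0.4×(0−79) = 79 − 31.6 = 47.4 → 47
  B: 184 − 73.6 = 110.4 → 110
rgb(19, 47, 110) = #132f6e.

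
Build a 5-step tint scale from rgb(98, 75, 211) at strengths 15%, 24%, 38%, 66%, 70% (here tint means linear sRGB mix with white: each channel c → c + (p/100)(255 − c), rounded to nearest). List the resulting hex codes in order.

15%: (98 + 23.55 = 121.55→122, 75 + 27 = 102→102, 211 + 6.6 = 217.6→218) → #7a66da
24%: (98 + 37.68 = 135.68→136, 75 + 43.2 = 118.2→118, 211 + 10.56 = 221.56→222) → #8876de
38%: (98 + 59.66 = 157.66→158, 75 + 68.4 = 143.4→143, 211 + 16.72 = 227.72→228) → #9e8fe4
66%: (98 + 103.62 = 201.62→202, 75 + 118.8 = 193.8→194, 211 + 29.04 = 240.04→240) → #cac2f0
70%: (98 + 109.9 = 207.9→208, 75 + 126 = 201→201, 211 + 30.8 = 241.8→242) → #d0c9f2

#7a66da, #8876de, #9e8fe4, #cac2f0, #d0c9f2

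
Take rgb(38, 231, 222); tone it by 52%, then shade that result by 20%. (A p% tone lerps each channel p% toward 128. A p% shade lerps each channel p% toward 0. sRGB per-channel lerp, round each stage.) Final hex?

#448E8A

A 52% tone moves each channel 52% toward 128:
  R: 38 + 0.52×(128−38) = 38 + 46.8 = 84.8 → 85
  G: 231 − 53.56 = 177.44 → 177
  B: 222 − 48.88 = 173.12 → 173
After the tone: rgb(85, 177, 173) = #55B1AD.
Lerp each channel 20% toward 0:
  R: 85 + 0.2×(0−85) = 85 − 17 = 68 → 68
  G: 177 + 0.2×(0−177) = 177 − 35.4 = 141.6 → 142
  B: 173 + 0.2×(0−173) = 173 − 34.6 = 138.4 → 138
rgb(68, 142, 138) = #448E8A.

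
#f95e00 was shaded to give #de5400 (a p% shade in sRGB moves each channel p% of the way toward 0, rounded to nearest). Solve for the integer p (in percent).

#f95e00 is rgb(249, 94, 0); #de5400 is rgb(222, 84, 0).
On the R channel (widest range): 222 ≈ 249 + (p/100)(0 − 249), so p ≈ 100×(222 − 249)/(0 − 249) = -2700/-249 = 10.84.
p = 11 reproduces all three channels after rounding.

11%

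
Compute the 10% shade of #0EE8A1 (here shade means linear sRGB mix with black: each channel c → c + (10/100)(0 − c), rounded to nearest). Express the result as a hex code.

#0DD191

#0EE8A1 is rgb(14, 232, 161).
Per channel, c → c + 0.1(0 − c):
  R: 14 + 0.1×(0−14) = 14 − 1.4 = 12.6 → 13
  G: 232 − 23.2 = 208.8 → 209
  B: 161 + 0.1×(0−161) = 161 − 16.1 = 144.9 → 145
rgb(13, 209, 145) = #0DD191.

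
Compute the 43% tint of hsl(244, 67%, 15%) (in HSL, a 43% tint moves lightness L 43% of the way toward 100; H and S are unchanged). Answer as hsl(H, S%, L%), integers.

L moves 43% from 15 toward 100: 15 + 36.55 = 51.55 → 52.
H and S are unchanged.

hsl(244, 67%, 52%)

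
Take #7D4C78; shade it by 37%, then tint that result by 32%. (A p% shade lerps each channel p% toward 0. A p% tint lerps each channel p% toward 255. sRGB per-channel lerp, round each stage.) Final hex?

#877285

#7D4C78 is rgb(125, 76, 120).
Per channel, c → c + 0.37(0 − c):
  R: 125 + 0.37×(0−125) = 125 − 46.25 = 78.75 → 79
  G: 76 − 28.12 = 47.88 → 48
  B: 120 + 0.37×(0−120) = 120 − 44.4 = 75.6 → 76
After the shade: rgb(79, 48, 76) = #4F304C.
Per channel, c → c + 0.32(255 − c):
  R: 79 + 0.32×(255−79) = 79 + 56.32 = 135.32 → 135
  G: 48 + 66.24 = 114.24 → 114
  B: 76 + 0.32×(255−76) = 76 + 57.28 = 133.28 → 133
rgb(135, 114, 133) = #877285.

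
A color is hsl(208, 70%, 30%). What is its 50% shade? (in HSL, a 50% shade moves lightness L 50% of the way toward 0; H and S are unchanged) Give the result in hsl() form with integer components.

L moves 50% from 30 toward 0: 30 − 15 = 15 → 15.
H and S are unchanged.

hsl(208, 70%, 15%)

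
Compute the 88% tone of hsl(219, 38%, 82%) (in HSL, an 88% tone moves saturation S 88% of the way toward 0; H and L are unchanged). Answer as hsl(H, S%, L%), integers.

hsl(219, 5%, 82%)

S moves 88% from 38 toward 0: 38 − 33.44 = 4.56 → 5.
H and L are unchanged.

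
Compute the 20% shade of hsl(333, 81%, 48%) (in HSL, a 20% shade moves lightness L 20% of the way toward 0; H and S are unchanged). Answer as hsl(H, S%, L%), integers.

L moves 20% from 48 toward 0: 48 − 9.6 = 38.4 → 38.
H and S are unchanged.

hsl(333, 81%, 38%)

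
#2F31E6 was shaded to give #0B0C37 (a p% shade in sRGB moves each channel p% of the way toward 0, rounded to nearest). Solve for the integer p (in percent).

76%

#2F31E6 is rgb(47, 49, 230); #0B0C37 is rgb(11, 12, 55).
On the B channel (widest range): 55 ≈ 230 + (p/100)(0 − 230), so p ≈ 100×(55 − 230)/(0 − 230) = -17500/-230 = 76.09.
p = 76 reproduces all three channels after rounding.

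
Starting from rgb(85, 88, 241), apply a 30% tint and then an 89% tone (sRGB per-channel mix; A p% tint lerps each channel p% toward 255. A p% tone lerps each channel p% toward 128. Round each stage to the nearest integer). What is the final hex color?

Lerp each channel 30% toward 255:
  R: 85 + 0.3×(255−85) = 85 + 51 = 136 → 136
  G: 88 + 0.3×(255−88) = 88 + 50.1 = 138.1 → 138
  B: 241 + 4.2 = 245.2 → 245
After the tint: rgb(136, 138, 245) = #888af5.
An 89% tone moves each channel 89% toward 128:
  R: 136 + 0.89×(128−136) = 136 − 7.12 = 128.88 → 129
  G: 138 + 0.89×(128−138) = 138 − 8.9 = 129.1 → 129
  B: 245 + 0.89×(128−245) = 245 − 104.13 = 140.87 → 141
rgb(129, 129, 141) = #81818d.

#81818d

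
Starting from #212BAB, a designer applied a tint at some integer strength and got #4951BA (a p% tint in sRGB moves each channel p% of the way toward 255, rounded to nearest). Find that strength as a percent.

#212BAB is rgb(33, 43, 171); #4951BA is rgb(73, 81, 186).
On the R channel (widest range): 73 ≈ 33 + (p/100)(255 − 33), so p ≈ 100×(73 − 33)/(255 − 33) = 4000/222 = 18.02.
p = 18 reproduces all three channels after rounding.

18%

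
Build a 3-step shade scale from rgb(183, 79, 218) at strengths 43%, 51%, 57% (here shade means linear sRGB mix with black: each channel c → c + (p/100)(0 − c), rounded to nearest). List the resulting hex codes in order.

#682d7c, #5a276b, #4f225e

43%: (183 − 78.69 = 104.31→104, 79 − 33.97 = 45.03→45, 218 − 93.74 = 124.26→124) → #682d7c
51%: (183 − 93.33 = 89.67→90, 79 − 40.29 = 38.71→39, 218 − 111.18 = 106.82→107) → #5a276b
57%: (183 − 104.31 = 78.69→79, 79 − 45.03 = 33.97→34, 218 − 124.26 = 93.74→94) → #4f225e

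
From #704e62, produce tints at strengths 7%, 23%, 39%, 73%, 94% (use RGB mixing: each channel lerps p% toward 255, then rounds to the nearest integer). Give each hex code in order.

#704e62 is rgb(112, 78, 98).
7%: (112 + 10.01 = 122.01→122, 78 + 12.39 = 90.39→90, 98 + 10.99 = 108.99→109) → #7a5a6d
23%: (112 + 32.89 = 144.89→145, 78 + 40.71 = 118.71→119, 98 + 36.11 = 134.11→134) → #917786
39%: (112 + 55.77 = 167.77→168, 78 + 69.03 = 147.03→147, 98 + 61.23 = 159.23→159) → #a8939f
73%: (112 + 104.39 = 216.39→216, 78 + 129.21 = 207.21→207, 98 + 114.61 = 212.61→213) → #d8cfd5
94%: (112 + 134.42 = 246.42→246, 78 + 166.38 = 244.38→244, 98 + 147.58 = 245.58→246) → #f6f4f6

#7a5a6d, #917786, #a8939f, #d8cfd5, #f6f4f6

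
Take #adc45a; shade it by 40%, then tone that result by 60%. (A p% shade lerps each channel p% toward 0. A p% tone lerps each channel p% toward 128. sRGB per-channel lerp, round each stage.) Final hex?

#767c62

#adc45a is rgb(173, 196, 90).
Per channel, c → c + 0.4(0 − c):
  R: 173 − 69.2 = 103.8 → 104
  G: 196 − 78.4 = 117.6 → 118
  B: 90 + 0.4×(0−90) = 90 − 36 = 54 → 54
After the shade: rgb(104, 118, 54) = #687636.
Lerp each channel 60% toward 128:
  R: 104 + 0.6×(128−104) = 104 + 14.4 = 118.4 → 118
  G: 118 + 0.6×(128−118) = 118 + 6 = 124 → 124
  B: 54 + 0.6×(128−54) = 54 + 44.4 = 98.4 → 98
rgb(118, 124, 98) = #767c62.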